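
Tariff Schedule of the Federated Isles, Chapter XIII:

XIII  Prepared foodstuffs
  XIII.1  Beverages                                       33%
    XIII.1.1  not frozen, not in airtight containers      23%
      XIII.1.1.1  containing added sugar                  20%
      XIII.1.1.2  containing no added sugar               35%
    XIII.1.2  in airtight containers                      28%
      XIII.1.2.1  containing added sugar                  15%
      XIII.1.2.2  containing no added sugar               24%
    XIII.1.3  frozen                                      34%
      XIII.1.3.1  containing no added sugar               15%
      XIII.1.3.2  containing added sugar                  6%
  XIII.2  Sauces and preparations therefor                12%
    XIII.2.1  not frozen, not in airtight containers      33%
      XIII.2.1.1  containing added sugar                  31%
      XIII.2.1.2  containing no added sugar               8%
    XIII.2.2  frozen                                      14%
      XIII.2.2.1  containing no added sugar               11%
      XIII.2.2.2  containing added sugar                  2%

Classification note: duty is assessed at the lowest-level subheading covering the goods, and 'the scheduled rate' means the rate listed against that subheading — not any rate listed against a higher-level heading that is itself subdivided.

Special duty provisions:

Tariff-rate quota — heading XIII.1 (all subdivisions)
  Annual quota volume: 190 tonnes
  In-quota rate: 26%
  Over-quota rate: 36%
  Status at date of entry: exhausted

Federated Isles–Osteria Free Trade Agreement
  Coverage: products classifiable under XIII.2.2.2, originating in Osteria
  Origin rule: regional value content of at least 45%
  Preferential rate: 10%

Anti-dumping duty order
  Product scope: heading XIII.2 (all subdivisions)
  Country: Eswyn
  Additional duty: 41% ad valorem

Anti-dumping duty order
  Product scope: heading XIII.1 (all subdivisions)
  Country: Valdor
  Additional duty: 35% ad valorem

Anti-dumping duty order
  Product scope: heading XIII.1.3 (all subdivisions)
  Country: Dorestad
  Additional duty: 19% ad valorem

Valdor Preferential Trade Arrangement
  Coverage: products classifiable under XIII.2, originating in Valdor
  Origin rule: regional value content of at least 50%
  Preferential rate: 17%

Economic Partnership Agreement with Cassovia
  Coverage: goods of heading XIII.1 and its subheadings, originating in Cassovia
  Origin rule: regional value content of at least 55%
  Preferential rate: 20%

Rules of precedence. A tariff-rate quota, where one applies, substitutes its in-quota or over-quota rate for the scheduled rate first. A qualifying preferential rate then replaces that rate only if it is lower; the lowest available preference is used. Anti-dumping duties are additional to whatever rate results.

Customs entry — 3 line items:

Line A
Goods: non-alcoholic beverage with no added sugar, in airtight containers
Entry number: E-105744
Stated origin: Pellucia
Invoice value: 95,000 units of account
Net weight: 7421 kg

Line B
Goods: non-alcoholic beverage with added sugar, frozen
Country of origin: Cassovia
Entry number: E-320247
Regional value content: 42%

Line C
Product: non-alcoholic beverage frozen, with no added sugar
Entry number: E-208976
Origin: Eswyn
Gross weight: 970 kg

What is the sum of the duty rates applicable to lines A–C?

Line A: non-alcoholic beverage → XIII.1; in airtight containers → XIII.1.2; with no added sugar → XIII.1.2.2. Scheduled 24%. quota on XIII.1 exhausted → over-quota 36%. → 36%.
Line B: non-alcoholic beverage → XIII.1; frozen → XIII.1.3; with added sugar → XIII.1.3.2. Scheduled 6%. quota on XIII.1 exhausted → over-quota 36%; Cassovia agreement on XIII.1: RVC < 55%. → 36%.
Line C: non-alcoholic beverage → XIII.1; frozen → XIII.1.3; with no added sugar → XIII.1.3.1. Scheduled 15%. quota on XIII.1 exhausted → over-quota 36%. → 36%.
Sum: 36% + 36% + 36% = 108%.

108%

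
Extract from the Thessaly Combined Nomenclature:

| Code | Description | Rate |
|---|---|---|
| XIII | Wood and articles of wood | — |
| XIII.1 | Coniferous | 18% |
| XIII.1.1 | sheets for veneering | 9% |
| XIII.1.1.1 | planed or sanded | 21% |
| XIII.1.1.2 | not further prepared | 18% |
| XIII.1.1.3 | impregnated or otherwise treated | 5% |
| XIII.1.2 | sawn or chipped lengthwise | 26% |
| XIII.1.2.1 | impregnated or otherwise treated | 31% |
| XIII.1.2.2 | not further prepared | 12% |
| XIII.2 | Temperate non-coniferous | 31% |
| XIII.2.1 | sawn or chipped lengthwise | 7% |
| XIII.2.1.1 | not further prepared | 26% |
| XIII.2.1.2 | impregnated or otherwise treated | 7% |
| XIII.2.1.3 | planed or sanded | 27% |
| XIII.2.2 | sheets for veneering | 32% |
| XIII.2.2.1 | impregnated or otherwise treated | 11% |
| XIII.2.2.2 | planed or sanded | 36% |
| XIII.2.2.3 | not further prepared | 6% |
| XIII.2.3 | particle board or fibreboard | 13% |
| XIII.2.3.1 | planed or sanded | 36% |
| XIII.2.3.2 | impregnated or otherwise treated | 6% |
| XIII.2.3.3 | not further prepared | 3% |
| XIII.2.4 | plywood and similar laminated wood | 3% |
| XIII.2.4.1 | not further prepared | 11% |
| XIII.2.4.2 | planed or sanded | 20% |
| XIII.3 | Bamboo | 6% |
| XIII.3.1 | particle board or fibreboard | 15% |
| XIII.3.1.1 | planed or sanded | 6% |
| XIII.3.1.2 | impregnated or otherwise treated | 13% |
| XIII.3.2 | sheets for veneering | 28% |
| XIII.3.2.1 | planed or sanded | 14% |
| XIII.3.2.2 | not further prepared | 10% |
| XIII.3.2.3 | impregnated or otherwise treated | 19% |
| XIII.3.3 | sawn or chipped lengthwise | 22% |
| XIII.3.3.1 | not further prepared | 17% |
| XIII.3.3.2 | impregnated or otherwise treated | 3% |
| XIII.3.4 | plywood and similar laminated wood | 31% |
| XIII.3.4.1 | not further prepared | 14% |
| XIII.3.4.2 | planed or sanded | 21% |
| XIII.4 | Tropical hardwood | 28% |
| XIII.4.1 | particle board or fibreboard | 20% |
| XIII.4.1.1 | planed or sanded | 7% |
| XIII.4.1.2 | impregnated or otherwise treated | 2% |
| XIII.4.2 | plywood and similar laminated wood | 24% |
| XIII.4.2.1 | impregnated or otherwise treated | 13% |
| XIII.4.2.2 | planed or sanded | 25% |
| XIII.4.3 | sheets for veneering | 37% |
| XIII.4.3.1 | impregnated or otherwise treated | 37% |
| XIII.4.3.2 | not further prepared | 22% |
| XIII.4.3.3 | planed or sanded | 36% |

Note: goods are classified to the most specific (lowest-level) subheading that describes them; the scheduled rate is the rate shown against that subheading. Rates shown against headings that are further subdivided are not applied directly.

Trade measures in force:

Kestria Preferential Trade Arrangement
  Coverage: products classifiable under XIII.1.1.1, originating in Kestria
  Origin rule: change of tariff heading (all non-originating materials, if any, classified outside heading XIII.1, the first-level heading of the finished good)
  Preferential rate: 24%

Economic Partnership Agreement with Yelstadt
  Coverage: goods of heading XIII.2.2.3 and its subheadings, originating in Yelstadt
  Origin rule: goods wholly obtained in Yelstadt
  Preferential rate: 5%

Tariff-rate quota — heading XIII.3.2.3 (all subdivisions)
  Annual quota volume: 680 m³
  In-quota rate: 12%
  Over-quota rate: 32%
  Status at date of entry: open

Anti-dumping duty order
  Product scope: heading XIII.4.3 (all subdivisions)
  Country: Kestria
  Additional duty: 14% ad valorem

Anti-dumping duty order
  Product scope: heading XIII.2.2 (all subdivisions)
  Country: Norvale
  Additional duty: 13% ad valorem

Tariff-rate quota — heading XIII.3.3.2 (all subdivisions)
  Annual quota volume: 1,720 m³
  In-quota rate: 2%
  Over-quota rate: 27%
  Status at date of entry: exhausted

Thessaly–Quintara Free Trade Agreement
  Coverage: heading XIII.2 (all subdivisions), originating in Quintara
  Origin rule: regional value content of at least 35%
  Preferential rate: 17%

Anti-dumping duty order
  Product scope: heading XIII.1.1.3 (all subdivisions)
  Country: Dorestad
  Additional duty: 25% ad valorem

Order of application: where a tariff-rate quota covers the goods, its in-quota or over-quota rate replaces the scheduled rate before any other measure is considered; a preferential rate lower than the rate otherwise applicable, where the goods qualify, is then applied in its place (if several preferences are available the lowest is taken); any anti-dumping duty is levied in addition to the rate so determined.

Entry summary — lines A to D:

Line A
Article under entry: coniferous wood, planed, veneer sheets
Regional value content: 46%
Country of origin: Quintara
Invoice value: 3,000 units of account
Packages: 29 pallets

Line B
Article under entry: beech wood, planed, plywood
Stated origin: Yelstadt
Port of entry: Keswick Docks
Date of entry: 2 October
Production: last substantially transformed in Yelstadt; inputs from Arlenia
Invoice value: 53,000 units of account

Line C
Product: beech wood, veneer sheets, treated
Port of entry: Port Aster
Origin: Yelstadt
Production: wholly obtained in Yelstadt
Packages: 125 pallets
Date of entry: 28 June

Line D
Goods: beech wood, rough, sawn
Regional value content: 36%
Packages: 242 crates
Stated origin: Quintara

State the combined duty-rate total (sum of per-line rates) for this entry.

Line A: coniferous → XIII.1; veneer sheets → XIII.1.1; planed → XIII.1.1.1. Scheduled 21%. Quintara agreement on XIII.2: XIII.1.1.1 not covered. → 21%.
Line B: beech → XIII.2; plywood → XIII.2.4; planed → XIII.2.4.2. Scheduled 20%. Yelstadt agreement on XIII.2.2.3: XIII.2.4.2 not covered. → 20%.
Line C: beech → XIII.2; veneer sheets → XIII.2.2; treated → XIII.2.2.1. Scheduled 11%. Yelstadt agreement on XIII.2.2.3: XIII.2.2.1 not covered. → 11%.
Line D: beech → XIII.2; sawn → XIII.2.1; rough → XIII.2.1.1. Scheduled 26%. Quintara agreement on XIII.2: RVC ≥ 35% → 17% available; preferential 17%. → 17%.
Sum: 21% + 20% + 11% + 17% = 69%.

69%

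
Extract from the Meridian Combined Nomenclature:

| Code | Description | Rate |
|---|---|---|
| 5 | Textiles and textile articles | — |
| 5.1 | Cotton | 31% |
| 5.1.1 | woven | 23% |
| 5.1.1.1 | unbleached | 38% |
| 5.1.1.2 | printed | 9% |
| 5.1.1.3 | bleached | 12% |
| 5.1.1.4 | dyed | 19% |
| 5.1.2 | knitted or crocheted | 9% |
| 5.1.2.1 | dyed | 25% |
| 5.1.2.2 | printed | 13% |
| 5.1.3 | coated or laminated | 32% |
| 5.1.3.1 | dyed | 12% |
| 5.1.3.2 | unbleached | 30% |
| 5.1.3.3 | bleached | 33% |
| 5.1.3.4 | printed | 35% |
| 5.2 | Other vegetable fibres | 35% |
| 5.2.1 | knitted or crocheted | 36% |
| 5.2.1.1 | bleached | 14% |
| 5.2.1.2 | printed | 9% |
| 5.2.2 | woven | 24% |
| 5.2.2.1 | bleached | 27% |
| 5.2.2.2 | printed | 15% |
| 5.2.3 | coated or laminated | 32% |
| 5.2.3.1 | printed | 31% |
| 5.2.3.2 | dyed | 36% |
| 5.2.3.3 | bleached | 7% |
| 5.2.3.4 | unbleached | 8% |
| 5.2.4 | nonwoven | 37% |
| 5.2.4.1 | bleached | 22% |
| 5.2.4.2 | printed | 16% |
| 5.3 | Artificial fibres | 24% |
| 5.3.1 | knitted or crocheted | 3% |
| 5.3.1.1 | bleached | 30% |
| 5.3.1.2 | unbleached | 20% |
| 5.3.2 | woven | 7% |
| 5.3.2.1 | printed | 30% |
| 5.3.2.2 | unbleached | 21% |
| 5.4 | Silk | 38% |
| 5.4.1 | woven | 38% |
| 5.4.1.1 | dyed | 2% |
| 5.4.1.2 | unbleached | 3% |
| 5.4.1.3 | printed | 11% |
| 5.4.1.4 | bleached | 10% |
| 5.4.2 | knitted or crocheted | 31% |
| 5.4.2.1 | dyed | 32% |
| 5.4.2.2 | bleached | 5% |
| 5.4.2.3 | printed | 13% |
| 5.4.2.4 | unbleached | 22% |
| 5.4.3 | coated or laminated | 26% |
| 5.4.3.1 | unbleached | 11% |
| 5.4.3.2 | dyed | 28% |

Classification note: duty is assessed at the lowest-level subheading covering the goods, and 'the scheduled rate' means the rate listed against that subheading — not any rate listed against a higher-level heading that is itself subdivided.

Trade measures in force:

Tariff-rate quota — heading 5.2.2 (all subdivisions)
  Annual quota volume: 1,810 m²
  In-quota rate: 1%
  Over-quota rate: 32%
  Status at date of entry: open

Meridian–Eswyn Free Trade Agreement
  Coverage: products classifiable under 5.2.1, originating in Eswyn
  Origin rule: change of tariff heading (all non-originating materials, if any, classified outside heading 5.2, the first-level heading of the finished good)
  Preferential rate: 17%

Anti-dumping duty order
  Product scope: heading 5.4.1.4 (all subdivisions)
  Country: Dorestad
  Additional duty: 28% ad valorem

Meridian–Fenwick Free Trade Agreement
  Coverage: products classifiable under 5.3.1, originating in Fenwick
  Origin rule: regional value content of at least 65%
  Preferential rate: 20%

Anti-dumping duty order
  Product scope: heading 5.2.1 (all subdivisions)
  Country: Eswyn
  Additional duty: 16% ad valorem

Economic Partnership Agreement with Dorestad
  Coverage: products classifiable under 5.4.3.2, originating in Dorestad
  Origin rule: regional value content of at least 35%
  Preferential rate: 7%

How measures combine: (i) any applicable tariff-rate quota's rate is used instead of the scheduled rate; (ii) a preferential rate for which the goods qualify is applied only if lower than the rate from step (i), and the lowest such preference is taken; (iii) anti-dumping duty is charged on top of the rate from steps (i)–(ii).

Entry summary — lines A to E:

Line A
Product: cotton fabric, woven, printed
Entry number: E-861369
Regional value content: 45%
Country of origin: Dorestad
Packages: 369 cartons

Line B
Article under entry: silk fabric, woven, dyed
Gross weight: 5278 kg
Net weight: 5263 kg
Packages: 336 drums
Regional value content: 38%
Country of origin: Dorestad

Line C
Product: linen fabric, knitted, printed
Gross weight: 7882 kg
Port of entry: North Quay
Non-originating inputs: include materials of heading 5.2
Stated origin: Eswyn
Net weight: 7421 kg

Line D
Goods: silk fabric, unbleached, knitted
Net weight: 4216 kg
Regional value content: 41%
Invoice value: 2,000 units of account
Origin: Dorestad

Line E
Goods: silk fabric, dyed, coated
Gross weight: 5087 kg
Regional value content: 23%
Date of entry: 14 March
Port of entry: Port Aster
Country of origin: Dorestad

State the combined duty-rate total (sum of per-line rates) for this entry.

Line A: cotton → 5.1; woven → 5.1.1; printed → 5.1.1.2. Scheduled 9%. Dorestad agreement on 5.4.3.2: 5.1.1.2 not covered. → 9%.
Line B: silk → 5.4; woven → 5.4.1; dyed → 5.4.1.1. Scheduled 2%. Dorestad agreement on 5.4.3.2: 5.4.1.1 not covered. → 2%.
Line C: linen → 5.2; knitted → 5.2.1; printed → 5.2.1.2. Scheduled 9%. Eswyn agreement on 5.2.1: CTH not met; anti-dumping (Eswyn, 5.2.1): +16%; total 9% + 16% = 25%. → 25%.
Line D: silk → 5.4; knitted → 5.4.2; unbleached → 5.4.2.4. Scheduled 22%. Dorestad agreement on 5.4.3.2: 5.4.2.4 not covered. → 22%.
Line E: silk → 5.4; coated → 5.4.3; dyed → 5.4.3.2. Scheduled 28%. Dorestad agreement on 5.4.3.2: RVC < 35%. → 28%.
Sum: 9% + 2% + 25% + 22% + 28% = 86%.

86%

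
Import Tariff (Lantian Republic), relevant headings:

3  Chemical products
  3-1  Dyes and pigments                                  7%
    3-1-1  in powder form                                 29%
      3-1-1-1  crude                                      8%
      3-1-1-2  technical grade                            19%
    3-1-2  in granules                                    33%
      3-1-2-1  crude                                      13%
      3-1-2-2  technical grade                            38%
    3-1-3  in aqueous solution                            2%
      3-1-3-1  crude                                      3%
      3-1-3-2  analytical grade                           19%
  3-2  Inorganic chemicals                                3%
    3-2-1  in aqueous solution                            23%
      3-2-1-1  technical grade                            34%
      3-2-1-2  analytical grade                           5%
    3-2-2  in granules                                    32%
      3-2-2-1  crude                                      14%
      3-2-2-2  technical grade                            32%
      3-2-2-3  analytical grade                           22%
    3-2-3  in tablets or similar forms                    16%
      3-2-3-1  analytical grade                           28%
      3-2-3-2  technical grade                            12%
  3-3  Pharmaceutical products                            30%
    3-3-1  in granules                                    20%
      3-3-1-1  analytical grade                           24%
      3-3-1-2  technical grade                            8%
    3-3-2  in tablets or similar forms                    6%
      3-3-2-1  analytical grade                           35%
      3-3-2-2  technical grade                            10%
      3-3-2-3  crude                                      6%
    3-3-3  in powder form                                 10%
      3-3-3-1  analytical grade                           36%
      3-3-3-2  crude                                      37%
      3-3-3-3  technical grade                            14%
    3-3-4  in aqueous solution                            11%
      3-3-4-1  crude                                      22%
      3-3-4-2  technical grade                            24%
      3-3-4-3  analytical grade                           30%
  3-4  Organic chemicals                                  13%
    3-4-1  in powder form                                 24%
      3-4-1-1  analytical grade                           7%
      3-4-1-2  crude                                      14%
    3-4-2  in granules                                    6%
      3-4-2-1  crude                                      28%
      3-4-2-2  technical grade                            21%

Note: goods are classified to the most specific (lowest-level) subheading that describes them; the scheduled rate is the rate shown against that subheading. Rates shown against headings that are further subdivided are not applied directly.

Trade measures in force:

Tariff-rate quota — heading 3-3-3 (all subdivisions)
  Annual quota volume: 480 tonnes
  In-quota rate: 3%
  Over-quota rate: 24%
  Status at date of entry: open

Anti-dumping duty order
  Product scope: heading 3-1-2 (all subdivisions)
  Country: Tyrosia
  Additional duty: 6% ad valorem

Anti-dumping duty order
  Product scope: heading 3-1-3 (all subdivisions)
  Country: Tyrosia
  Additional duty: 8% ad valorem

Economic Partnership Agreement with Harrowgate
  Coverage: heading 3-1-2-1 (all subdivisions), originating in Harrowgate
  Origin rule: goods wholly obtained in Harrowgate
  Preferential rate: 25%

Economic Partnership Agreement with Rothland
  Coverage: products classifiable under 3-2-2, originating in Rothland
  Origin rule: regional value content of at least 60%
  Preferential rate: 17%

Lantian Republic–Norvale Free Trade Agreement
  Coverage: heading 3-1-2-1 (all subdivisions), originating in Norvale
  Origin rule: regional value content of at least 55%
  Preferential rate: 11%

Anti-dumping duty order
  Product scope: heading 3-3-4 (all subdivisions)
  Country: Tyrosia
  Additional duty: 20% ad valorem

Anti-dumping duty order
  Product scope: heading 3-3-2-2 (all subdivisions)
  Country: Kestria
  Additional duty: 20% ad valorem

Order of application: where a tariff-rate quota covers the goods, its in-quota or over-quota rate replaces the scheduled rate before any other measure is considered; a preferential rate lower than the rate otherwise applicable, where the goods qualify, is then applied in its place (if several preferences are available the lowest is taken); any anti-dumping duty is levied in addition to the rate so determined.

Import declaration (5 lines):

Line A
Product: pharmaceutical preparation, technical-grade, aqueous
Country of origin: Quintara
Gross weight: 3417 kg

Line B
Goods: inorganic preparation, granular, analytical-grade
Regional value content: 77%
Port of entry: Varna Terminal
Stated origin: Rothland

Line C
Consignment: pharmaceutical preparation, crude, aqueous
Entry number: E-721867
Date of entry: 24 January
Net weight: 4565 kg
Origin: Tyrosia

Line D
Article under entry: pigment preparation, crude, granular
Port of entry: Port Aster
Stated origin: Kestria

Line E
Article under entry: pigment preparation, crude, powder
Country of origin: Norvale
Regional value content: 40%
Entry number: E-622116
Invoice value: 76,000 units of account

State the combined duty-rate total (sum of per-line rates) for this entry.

104%

Line A: pharmaceutical → 3-3; aqueous → 3-3-4; technical-grade → 3-3-4-2. Scheduled 24%. No special measure applies. → 24%.
Line B: inorganic → 3-2; granular → 3-2-2; analytical-grade → 3-2-2-3. Scheduled 22%. Rothland agreement on 3-2-2: RVC ≥ 60% → 17% available; preferential 17%. → 17%.
Line C: pharmaceutical → 3-3; aqueous → 3-3-4; crude → 3-3-4-1. Scheduled 22%. anti-dumping (Tyrosia, 3-3-4): +20%; total 22% + 20% = 42%. → 42%.
Line D: pigment → 3-1; granular → 3-1-2; crude → 3-1-2-1. Scheduled 13%. No special measure applies. → 13%.
Line E: pigment → 3-1; powder → 3-1-1; crude → 3-1-1-1. Scheduled 8%. Norvale agreement on 3-1-2-1: 3-1-1-1 not covered. → 8%.
Sum: 24% + 17% + 42% + 13% + 8% = 104%.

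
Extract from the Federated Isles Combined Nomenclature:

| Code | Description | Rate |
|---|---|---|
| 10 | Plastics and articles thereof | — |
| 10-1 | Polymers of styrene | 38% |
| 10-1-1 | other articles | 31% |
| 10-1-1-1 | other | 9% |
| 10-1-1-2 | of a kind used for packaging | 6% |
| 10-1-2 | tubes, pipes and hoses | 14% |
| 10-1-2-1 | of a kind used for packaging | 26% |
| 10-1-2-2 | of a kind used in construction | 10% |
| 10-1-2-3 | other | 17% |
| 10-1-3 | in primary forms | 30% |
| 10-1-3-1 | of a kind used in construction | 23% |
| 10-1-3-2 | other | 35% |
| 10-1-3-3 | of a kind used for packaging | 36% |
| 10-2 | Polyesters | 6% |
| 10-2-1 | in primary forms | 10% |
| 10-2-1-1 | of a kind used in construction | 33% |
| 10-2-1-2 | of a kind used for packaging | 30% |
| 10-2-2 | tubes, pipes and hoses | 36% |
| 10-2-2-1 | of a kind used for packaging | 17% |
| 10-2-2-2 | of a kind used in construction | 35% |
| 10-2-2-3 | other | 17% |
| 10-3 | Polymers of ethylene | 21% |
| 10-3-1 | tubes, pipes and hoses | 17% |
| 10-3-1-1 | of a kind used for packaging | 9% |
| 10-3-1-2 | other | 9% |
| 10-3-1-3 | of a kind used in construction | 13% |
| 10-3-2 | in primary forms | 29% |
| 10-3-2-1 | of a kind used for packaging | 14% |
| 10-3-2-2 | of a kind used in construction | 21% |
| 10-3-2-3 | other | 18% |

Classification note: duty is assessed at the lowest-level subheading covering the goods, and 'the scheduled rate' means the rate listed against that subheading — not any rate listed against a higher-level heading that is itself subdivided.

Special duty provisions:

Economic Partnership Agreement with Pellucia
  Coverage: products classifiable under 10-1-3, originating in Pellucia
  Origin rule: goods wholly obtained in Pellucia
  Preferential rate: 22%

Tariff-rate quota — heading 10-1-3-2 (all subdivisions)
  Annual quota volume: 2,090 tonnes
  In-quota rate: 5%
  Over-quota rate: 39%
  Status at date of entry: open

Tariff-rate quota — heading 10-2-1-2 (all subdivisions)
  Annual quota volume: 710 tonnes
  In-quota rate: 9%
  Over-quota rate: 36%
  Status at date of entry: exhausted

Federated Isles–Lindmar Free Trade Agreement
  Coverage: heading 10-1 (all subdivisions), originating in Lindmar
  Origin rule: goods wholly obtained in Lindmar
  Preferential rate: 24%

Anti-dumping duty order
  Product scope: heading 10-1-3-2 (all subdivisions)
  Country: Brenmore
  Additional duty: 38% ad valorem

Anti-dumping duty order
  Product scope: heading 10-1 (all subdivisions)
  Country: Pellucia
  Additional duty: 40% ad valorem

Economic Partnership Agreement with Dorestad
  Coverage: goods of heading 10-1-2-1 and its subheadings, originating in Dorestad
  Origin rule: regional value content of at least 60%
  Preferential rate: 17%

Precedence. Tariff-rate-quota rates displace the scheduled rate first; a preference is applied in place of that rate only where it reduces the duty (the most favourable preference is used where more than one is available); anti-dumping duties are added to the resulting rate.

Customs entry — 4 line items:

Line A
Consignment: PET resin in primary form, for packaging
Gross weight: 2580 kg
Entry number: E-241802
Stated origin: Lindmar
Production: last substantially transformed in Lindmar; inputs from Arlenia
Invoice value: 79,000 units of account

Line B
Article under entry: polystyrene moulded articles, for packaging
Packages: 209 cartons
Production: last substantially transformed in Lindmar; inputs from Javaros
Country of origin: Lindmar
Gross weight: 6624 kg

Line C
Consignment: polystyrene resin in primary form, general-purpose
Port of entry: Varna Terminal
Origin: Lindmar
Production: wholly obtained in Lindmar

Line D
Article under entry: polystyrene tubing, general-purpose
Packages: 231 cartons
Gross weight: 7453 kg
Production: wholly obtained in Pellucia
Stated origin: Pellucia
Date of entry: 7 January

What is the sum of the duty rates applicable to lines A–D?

104%

Line A: PET → 10-2; resin in primary form → 10-2-1; for packaging → 10-2-1-2. Scheduled 30%. quota on 10-2-1-2 exhausted → over-quota 36%; Lindmar agreement on 10-1: 10-2-1-2 not covered. → 36%.
Line B: polystyrene → 10-1; moulded articles → 10-1-1; for packaging → 10-1-1-2. Scheduled 6%. Lindmar agreement on 10-1: not wholly obtained. → 6%.
Line C: polystyrene → 10-1; resin in primary form → 10-1-3; general-purpose → 10-1-3-2. Scheduled 35%. quota on 10-1-3-2 open → in-quota 5%; Lindmar agreement on 10-1: wholly obtained → 24% available; preference 24% not lower than 5% → no reduction. → 5%.
Line D: polystyrene → 10-1; tubing → 10-1-2; general-purpose → 10-1-2-3. Scheduled 17%. Pellucia agreement on 10-1-3: 10-1-2-3 not covered; anti-dumping (Pellucia, 10-1): +40%; total 17% + 40% = 57%. → 57%.
Sum: 36% + 6% + 5% + 57% = 104%.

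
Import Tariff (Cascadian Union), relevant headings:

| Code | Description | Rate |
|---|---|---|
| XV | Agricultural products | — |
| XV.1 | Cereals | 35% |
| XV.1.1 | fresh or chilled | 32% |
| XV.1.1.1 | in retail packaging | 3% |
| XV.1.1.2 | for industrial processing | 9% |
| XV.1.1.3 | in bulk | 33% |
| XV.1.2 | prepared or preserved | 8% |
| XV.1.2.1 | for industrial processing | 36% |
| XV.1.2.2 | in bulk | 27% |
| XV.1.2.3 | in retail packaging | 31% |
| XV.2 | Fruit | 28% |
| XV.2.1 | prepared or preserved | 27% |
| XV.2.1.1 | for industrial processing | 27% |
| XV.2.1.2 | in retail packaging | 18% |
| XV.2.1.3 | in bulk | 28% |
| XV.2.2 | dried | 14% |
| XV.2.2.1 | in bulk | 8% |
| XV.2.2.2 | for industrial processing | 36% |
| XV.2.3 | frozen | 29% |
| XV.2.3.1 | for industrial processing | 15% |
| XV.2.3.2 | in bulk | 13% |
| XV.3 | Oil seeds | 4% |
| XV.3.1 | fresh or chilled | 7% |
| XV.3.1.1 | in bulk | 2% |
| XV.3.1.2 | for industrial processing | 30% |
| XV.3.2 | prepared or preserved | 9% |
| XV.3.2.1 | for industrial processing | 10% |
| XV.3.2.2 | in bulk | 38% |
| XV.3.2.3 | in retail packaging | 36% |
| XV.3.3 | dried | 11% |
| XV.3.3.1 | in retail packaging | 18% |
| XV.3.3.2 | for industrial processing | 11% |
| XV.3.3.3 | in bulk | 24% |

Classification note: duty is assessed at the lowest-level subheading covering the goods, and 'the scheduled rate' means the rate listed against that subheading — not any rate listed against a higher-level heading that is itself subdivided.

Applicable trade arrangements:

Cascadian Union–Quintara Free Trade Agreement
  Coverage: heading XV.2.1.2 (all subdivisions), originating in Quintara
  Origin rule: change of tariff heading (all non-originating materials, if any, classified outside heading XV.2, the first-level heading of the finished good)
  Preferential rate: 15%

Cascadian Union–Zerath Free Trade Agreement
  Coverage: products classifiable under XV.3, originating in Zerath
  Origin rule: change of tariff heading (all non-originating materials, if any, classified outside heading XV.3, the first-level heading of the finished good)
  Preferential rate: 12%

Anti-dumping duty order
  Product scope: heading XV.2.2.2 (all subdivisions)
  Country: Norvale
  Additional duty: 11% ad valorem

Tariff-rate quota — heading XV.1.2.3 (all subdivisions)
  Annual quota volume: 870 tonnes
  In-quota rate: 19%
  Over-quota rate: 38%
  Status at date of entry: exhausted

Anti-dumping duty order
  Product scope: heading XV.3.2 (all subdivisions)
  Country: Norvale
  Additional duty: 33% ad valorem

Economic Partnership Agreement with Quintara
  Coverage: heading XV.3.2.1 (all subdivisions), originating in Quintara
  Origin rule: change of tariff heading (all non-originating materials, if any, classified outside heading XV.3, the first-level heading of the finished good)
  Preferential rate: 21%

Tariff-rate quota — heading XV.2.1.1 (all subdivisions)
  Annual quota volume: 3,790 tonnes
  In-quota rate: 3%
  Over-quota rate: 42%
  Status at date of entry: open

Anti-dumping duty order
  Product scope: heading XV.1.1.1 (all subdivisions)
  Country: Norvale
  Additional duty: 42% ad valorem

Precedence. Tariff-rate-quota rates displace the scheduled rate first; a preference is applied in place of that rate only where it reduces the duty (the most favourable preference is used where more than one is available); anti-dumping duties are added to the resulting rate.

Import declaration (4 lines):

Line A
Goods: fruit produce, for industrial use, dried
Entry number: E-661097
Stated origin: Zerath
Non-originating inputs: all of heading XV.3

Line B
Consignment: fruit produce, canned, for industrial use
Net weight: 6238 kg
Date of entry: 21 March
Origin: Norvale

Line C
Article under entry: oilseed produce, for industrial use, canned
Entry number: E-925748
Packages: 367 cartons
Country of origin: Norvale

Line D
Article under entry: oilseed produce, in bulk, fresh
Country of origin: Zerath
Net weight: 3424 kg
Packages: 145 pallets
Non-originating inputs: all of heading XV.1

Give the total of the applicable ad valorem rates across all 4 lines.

84%

Line A: fruit → XV.2; dried → XV.2.2; for industrial use → XV.2.2.2. Scheduled 36%. Zerath agreement on XV.3: XV.2.2.2 not covered. → 36%.
Line B: fruit → XV.2; canned → XV.2.1; for industrial use → XV.2.1.1. Scheduled 27%. quota on XV.2.1.1 open → in-quota 3%. → 3%.
Line C: oilseed → XV.3; canned → XV.3.2; for industrial use → XV.3.2.1. Scheduled 10%. anti-dumping (Norvale, XV.3.2): +33%; total 10% + 33% = 43%. → 43%.
Line D: oilseed → XV.3; fresh → XV.3.1; in bulk → XV.3.1.1. Scheduled 2%. Zerath agreement on XV.3: CTH met → 12% available; preference 12% not lower than 2% → no reduction. → 2%.
Sum: 36% + 3% + 43% + 2% = 84%.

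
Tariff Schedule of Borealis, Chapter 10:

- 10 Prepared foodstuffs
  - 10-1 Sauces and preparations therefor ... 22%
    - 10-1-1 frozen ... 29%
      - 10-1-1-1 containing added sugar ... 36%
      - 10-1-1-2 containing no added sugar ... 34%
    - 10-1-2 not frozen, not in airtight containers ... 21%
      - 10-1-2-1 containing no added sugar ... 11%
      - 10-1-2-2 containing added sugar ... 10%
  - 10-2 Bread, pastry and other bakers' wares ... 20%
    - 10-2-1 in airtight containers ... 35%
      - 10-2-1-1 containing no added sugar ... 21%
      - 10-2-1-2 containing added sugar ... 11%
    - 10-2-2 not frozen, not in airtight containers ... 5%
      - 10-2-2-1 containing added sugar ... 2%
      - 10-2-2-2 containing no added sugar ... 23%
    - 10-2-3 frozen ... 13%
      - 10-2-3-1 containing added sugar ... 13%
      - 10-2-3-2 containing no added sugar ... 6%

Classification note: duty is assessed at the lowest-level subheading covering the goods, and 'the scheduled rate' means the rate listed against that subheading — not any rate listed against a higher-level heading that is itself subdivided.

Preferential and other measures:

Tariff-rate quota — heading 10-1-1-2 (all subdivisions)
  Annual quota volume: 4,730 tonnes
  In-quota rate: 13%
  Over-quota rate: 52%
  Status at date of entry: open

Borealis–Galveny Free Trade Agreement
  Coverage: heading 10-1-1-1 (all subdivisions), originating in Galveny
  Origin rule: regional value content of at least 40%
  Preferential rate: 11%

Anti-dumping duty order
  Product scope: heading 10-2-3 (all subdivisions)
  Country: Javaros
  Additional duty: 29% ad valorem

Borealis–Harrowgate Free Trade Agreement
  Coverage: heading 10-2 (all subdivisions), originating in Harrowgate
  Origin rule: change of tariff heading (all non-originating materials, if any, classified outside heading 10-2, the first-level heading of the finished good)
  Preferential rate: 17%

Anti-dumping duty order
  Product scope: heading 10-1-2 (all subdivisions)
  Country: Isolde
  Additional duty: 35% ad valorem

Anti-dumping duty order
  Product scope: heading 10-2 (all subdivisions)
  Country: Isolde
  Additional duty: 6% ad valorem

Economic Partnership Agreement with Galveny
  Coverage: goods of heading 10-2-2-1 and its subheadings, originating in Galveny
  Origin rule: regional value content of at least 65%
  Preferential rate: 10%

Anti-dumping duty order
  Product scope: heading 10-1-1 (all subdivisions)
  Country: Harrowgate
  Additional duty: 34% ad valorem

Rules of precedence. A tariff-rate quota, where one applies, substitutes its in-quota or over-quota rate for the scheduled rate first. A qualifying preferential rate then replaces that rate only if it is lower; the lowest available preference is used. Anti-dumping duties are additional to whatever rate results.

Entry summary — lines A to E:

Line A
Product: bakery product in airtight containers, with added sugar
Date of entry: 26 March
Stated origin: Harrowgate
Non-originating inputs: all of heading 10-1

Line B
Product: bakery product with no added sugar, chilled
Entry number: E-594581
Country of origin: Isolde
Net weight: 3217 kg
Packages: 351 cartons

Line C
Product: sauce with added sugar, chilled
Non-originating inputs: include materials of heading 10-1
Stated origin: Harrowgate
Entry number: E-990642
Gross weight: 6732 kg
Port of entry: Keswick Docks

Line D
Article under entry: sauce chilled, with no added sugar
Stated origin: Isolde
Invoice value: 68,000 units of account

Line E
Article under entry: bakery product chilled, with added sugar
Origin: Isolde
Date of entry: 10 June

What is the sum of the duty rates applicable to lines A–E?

Line A: bakery product → 10-2; in airtight containers → 10-2-1; with added sugar → 10-2-1-2. Scheduled 11%. Harrowgate agreement on 10-2: CTH met → 17% available; preference 17% not lower than 11% → no reduction. → 11%.
Line B: bakery product → 10-2; chilled → 10-2-2; with no added sugar → 10-2-2-2. Scheduled 23%. anti-dumping (Isolde, 10-2): +6%; total 23% + 6% = 29%. → 29%.
Line C: sauce → 10-1; chilled → 10-1-2; with added sugar → 10-1-2-2. Scheduled 10%. Harrowgate agreement on 10-2: 10-1-2-2 not covered. → 10%.
Line D: sauce → 10-1; chilled → 10-1-2; with no added sugar → 10-1-2-1. Scheduled 11%. anti-dumping (Isolde, 10-1-2): +35%; total 11% + 35% = 46%. → 46%.
Line E: bakery product → 10-2; chilled → 10-2-2; with added sugar → 10-2-2-1. Scheduled 2%. anti-dumping (Isolde, 10-2): +6%; total 2% + 6% = 8%. → 8%.
Sum: 11% + 29% + 10% + 46% + 8% = 104%.

104%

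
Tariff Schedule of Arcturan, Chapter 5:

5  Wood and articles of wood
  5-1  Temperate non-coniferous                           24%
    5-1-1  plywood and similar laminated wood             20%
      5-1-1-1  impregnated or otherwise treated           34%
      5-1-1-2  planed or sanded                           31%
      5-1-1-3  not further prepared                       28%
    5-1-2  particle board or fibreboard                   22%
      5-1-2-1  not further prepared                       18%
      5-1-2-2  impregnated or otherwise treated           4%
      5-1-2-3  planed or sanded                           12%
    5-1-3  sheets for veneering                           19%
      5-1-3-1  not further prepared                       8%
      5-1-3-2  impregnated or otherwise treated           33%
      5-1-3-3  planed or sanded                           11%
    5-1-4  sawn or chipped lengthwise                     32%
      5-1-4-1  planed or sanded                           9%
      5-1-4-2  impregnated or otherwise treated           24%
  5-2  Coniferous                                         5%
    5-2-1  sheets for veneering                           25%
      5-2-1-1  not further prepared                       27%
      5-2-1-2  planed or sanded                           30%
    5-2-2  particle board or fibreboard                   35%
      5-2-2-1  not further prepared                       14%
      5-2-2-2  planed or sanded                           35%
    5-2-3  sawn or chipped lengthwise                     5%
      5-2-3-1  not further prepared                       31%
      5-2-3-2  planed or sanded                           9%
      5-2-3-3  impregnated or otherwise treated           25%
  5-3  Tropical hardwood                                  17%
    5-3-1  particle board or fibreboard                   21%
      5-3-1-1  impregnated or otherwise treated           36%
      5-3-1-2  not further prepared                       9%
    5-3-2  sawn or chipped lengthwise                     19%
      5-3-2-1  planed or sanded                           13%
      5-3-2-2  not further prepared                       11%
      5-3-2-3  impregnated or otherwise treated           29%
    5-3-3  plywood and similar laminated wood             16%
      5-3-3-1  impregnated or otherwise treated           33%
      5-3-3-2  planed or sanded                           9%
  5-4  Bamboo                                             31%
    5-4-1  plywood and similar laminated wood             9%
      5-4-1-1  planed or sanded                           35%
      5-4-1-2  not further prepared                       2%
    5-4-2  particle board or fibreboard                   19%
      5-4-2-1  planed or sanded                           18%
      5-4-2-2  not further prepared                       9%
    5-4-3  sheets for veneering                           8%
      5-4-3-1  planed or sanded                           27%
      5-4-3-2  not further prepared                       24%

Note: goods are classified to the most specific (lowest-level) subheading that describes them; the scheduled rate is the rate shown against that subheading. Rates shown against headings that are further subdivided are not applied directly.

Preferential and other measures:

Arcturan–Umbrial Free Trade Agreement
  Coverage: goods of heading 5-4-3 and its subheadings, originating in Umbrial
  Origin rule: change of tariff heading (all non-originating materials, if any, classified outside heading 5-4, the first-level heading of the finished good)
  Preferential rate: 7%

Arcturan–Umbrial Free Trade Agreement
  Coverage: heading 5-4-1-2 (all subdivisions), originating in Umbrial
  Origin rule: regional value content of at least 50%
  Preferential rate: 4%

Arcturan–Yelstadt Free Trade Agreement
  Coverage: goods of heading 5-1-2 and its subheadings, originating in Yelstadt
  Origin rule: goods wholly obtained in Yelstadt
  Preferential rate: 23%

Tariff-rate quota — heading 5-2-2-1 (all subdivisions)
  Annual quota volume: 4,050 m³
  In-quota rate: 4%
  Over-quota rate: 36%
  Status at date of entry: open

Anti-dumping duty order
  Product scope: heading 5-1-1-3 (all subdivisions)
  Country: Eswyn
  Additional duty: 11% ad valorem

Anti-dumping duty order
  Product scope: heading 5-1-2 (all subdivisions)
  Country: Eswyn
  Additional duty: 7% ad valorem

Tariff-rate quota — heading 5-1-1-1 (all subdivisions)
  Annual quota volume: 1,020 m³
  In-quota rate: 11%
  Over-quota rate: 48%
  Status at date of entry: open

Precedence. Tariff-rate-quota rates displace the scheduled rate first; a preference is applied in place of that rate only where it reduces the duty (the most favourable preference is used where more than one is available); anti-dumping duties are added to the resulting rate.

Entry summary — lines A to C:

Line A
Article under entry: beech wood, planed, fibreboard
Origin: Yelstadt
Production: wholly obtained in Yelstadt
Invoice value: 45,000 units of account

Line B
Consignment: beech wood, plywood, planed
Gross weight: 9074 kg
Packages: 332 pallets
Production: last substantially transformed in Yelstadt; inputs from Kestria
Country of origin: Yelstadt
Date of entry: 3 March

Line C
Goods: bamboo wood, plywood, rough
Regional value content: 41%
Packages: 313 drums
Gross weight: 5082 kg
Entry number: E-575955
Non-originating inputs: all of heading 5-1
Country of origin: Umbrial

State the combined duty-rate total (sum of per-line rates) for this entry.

45%

Line A: beech → 5-1; fibreboard → 5-1-2; planed → 5-1-2-3. Scheduled 12%. Yelstadt agreement on 5-1-2: wholly obtained → 23% available; preference 23% not lower than 12% → no reduction. → 12%.
Line B: beech → 5-1; plywood → 5-1-1; planed → 5-1-1-2. Scheduled 31%. Yelstadt agreement on 5-1-2: 5-1-1-2 not covered. → 31%.
Line C: bamboo → 5-4; plywood → 5-4-1; rough → 5-4-1-2. Scheduled 2%. Umbrial agreement on 5-4-3: 5-4-1-2 not covered; Umbrial agreement on 5-4-1-2: RVC < 50%. → 2%.
Sum: 12% + 31% + 2% = 45%.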